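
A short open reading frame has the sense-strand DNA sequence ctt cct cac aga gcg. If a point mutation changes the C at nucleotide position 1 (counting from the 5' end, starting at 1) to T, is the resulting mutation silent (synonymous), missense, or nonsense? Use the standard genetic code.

Position 1 falls in codon 1: CTT → Leu.
After the substitution the codon is TTT → Phe.
Leu ≠ Phe, so this is a missense mutation.

missense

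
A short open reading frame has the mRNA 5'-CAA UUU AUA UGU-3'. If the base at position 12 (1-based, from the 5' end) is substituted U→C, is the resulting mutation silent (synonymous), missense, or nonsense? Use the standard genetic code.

silent

Position 12 falls in codon 4: UGU → Cys.
After the substitution the codon is UGC → Cys.
Both encode Cys, so the change is synonymous.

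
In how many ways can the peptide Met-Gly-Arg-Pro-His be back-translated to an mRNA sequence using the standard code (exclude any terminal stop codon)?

192

Met: 1 codon.
Gly: 4 codons.
Arg: 6 codons.
Pro: 4 codons.
His: 2 codons.
1 × 4 × 6 × 4 × 2 = 192.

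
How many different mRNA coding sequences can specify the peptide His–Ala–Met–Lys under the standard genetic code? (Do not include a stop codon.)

16

His: 2 codons.
Ala: 4 codons.
Met: 1 codon.
Lys: 2 codons.
2 × 4 × 1 × 2 = 16.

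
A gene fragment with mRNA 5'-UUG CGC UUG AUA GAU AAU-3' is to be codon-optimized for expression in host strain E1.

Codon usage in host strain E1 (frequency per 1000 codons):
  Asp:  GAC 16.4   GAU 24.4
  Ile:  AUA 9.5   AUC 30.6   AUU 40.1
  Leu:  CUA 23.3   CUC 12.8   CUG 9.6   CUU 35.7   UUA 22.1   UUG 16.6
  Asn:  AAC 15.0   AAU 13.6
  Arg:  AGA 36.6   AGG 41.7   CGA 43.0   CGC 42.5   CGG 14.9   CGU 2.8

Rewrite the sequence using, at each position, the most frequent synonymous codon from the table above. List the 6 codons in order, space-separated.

CUU CGA CUU AUU GAU AAC

Codon 1 (Leu): best is CUU at 35.7.
Codon 2 (Arg): best is CGA at 43.0.
Codon 3 (Leu): best is CUU at 35.7.
Codon 4 (Ile): best is AUU at 40.1.
Codon 5 (Asp): best is GAU at 24.4.
Codon 6 (Asn): best is AAC at 15.0.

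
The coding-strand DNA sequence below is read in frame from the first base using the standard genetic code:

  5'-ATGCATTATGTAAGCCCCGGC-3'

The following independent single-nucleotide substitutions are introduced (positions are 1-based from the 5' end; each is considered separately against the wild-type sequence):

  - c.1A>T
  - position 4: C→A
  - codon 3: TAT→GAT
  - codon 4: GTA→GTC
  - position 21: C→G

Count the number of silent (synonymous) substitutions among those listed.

Codon 1: ATG (Met) → TTG (Leu) — missense.
Codon 2: CAT (His) → AAT (Asn) — missense.
Codon 3: TAT (Tyr) → GAT (Asp) — missense.
Codon 4: GTA (Val) → GTC (Val) — synonymous.
Codon 7: GGC (Gly) → GGG (Gly) — synonymous.
Synonymous: 2 of 5.

2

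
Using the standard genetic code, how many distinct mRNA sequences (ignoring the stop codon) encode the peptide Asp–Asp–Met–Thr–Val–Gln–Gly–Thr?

Asp: 2 codons.
Asp: 2 codons.
Met: 1 codon.
Thr: 4 codons.
Val: 4 codons.
Gln: 2 codons.
Gly: 4 codons.
Thr: 4 codons.
2 × 2 × 1 × 4 × 4 × 2 × 4 × 4 = 2048.

2048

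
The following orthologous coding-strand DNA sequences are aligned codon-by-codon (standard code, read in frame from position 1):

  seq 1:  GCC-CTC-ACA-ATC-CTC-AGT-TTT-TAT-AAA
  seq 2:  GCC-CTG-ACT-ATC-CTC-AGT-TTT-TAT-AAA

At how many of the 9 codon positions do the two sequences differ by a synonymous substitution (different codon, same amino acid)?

2

Codon 1: GCC Ala / GCC Ala — identical.
Codon 2: CTC Leu / CTG Leu — synonymous.
Codon 3: ACA Thr / ACT Thr — synonymous.
Codon 4: ATC Ile / ATC Ile — identical.
Codon 5: CTC Leu / CTC Leu — identical.
Codon 6: AGT Ser / AGT Ser — identical.
Codon 7: TTT Phe / TTT Phe — identical.
Codon 8: TAT Tyr / TAT Tyr — identical.
Codon 9: AAA Lys / AAA Lys — identical.
Synonymous differences: 2.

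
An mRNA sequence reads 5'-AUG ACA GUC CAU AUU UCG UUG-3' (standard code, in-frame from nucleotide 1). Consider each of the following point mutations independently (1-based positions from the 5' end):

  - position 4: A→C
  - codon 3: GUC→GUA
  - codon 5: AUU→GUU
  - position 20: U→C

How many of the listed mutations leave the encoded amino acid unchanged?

Codon 2: ACA (Thr) → CCA (Pro) — missense.
Codon 3: GUC (Val) → GUA (Val) — synonymous.
Codon 5: AUU (Ile) → GUU (Val) — missense.
Codon 7: UUG (Leu) → UCG (Ser) — missense.
Synonymous: 1 of 4.

1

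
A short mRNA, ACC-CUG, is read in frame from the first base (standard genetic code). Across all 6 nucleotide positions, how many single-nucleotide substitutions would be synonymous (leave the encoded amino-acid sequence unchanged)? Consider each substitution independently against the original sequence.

Codon 1 (ACC, Thr): 3 synonymous substitutions.
Codon 2 (CUG, Leu): 4 synonymous substitutions.
Total: 3 + 4 = 7.

7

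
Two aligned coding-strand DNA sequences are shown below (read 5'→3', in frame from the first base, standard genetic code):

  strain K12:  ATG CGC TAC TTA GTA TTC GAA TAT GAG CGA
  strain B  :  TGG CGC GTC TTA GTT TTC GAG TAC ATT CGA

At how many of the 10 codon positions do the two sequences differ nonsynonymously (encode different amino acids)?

3

Codon 1: ATG Met / TGG Trp — nonsynonymous.
Codon 2: CGC Arg / CGC Arg — identical.
Codon 3: TAC Tyr / GTC Val — nonsynonymous.
Codon 4: TTA Leu / TTA Leu — identical.
Codon 5: GTA Val / GTT Val — synonymous.
Codon 6: TTC Phe / TTC Phe — identical.
Codon 7: GAA Glu / GAG Glu — synonymous.
Codon 8: TAT Tyr / TAC Tyr — synonymous.
Codon 9: GAG Glu / ATT Ile — nonsynonymous.
Codon 10: CGA Arg / CGA Arg — identical.
Nonsynonymous differences: 3.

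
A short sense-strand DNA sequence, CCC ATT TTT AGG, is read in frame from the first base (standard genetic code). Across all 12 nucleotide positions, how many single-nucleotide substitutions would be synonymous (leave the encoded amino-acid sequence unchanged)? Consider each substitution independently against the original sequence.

Codon 1 (CCC, Pro): 3 synonymous substitutions.
Codon 2 (ATT, Ile): 2 synonymous substitutions.
Codon 3 (TTT, Phe): 1 synonymous substitution.
Codon 4 (AGG, Arg): 2 synonymous substitutions.
Total: 3 + 2 + 1 + 2 = 8.

8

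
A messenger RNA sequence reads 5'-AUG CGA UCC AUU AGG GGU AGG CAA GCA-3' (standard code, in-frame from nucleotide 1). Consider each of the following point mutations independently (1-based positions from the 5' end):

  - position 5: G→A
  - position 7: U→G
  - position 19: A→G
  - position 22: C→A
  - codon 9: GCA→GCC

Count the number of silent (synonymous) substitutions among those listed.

1

Codon 2: CGA (Arg) → CAA (Gln) — missense.
Codon 3: UCC (Ser) → GCC (Ala) — missense.
Codon 7: AGG (Arg) → GGG (Gly) — missense.
Codon 8: CAA (Gln) → AAA (Lys) — missense.
Codon 9: GCA (Ala) → GCC (Ala) — synonymous.
Synonymous: 1 of 5.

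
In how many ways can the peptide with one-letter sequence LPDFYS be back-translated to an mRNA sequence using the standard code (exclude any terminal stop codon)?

1152

Leu: 6 codons.
Pro: 4 codons.
Asp: 2 codons.
Phe: 2 codons.
Tyr: 2 codons.
Ser: 6 codons.
6 × 4 × 2 × 2 × 2 × 6 = 1152.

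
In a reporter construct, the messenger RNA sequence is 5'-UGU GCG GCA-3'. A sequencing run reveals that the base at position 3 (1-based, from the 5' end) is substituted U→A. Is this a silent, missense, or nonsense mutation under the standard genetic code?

nonsense

Position 3 falls in codon 1: UGU → Cys.
After the substitution the codon is UGA → Stop.
The new codon is a stop codon, so this is a nonsense mutation.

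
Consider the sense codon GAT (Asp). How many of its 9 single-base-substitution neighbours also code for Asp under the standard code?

Position 1: none → 0 synonymous.
Position 2: none → 0 synonymous.
Position 3: GAC → 1 synonymous.
Total: 0 + 0 + 1 = 1.

1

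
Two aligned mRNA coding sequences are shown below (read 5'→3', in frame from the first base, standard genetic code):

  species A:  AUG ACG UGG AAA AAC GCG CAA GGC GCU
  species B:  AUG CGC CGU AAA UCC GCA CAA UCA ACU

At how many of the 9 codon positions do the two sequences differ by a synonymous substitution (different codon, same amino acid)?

Codon 1: AUG Met / AUG Met — identical.
Codon 2: ACG Thr / CGC Arg — nonsynonymous.
Codon 3: UGG Trp / CGU Arg — nonsynonymous.
Codon 4: AAA Lys / AAA Lys — identical.
Codon 5: AAC Asn / UCC Ser — nonsynonymous.
Codon 6: GCG Ala / GCA Ala — synonymous.
Codon 7: CAA Gln / CAA Gln — identical.
Codon 8: GGC Gly / UCA Ser — nonsynonymous.
Codon 9: GCU Ala / ACU Thr — nonsynonymous.
Synonymous differences: 1.

1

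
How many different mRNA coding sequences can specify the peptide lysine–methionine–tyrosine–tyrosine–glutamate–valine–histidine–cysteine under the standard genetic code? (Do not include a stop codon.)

Lys: 2 codons.
Met: 1 codon.
Tyr: 2 codons.
Tyr: 2 codons.
Glu: 2 codons.
Val: 4 codons.
His: 2 codons.
Cys: 2 codons.
2 × 1 × 2 × 2 × 2 × 4 × 2 × 2 = 256.

256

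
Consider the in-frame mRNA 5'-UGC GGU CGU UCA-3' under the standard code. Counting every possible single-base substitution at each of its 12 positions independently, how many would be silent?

10

Codon 1 (UGC, Cys): 1 synonymous substitution.
Codon 2 (GGU, Gly): 3 synonymous substitutions.
Codon 3 (CGU, Arg): 3 synonymous substitutions.
Codon 4 (UCA, Ser): 3 synonymous substitutions.
Total: 1 + 3 + 3 + 3 = 10.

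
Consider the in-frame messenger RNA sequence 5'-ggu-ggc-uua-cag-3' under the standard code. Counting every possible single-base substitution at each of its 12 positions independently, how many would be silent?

9

Codon 1 (GGU, Gly): 3 synonymous substitutions.
Codon 2 (GGC, Gly): 3 synonymous substitutions.
Codon 3 (UUA, Leu): 2 synonymous substitutions.
Codon 4 (CAG, Gln): 1 synonymous substitution.
Total: 3 + 3 + 2 + 1 = 9.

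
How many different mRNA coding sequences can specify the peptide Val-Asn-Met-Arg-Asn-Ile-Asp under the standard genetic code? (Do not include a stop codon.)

576

Val: 4 codons.
Asn: 2 codons.
Met: 1 codon.
Arg: 6 codons.
Asn: 2 codons.
Ile: 3 codons.
Asp: 2 codons.
4 × 2 × 1 × 6 × 2 × 3 × 2 = 576.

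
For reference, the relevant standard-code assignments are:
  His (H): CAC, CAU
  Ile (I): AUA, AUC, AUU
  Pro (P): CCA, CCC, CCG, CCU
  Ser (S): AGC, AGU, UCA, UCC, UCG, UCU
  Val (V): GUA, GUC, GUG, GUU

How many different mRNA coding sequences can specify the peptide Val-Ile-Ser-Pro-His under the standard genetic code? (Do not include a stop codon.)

576

Val: 4 codons.
Ile: 3 codons.
Ser: 6 codons.
Pro: 4 codons.
His: 2 codons.
4 × 3 × 6 × 4 × 2 = 576.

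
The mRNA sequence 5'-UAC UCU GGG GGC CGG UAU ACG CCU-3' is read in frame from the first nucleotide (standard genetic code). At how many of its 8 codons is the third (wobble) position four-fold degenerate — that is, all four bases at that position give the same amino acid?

Codon 1 UAC (Tyr): third position 2-fold.
Codon 2 UCU (Ser): third position 4-fold.
Codon 3 GGG (Gly): third position 4-fold.
Codon 4 GGC (Gly): third position 4-fold.
Codon 5 CGG (Arg): third position 4-fold.
Codon 6 UAU (Tyr): third position 2-fold.
Codon 7 ACG (Thr): third position 4-fold.
Codon 8 CCU (Pro): third position 4-fold.
Four-fold degenerate third positions: 6.

6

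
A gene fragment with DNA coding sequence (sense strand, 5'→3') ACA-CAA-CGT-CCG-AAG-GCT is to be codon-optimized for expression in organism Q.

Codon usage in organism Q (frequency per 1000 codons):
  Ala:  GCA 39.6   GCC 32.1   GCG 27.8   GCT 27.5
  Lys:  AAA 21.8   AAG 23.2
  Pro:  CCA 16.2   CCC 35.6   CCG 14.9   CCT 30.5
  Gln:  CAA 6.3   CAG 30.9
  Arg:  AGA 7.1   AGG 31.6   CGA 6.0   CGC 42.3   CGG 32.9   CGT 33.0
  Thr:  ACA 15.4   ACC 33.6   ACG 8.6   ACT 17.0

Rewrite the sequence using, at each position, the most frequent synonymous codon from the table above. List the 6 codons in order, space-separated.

ACC CAG CGC CCC AAG GCA

Codon 1 (Thr): best is ACC at 33.6.
Codon 2 (Gln): best is CAG at 30.9.
Codon 3 (Arg): best is CGC at 42.3.
Codon 4 (Pro): best is CCC at 35.6.
Codon 5 (Lys): best is AAG at 23.2.
Codon 6 (Ala): best is GCA at 39.6.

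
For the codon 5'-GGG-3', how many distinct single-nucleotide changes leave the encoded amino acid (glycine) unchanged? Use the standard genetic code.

3

Position 1: none → 0 synonymous.
Position 2: none → 0 synonymous.
Position 3: GGU, GGC, GGA → 3 synonymous.
Total: 0 + 0 + 3 = 3.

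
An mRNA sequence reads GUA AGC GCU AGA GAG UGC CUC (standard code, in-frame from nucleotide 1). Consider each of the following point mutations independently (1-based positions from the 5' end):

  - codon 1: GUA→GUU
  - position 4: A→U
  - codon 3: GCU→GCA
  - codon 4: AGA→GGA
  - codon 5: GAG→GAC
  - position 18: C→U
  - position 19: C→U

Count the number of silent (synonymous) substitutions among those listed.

Codon 1: GUA (Val) → GUU (Val) — synonymous.
Codon 2: AGC (Ser) → UGC (Cys) — missense.
Codon 3: GCU (Ala) → GCA (Ala) — synonymous.
Codon 4: AGA (Arg) → GGA (Gly) — missense.
Codon 5: GAG (Glu) → GAC (Asp) — missense.
Codon 6: UGC (Cys) → UGU (Cys) — synonymous.
Codon 7: CUC (Leu) → UUC (Phe) — missense.
Synonymous: 3 of 7.

3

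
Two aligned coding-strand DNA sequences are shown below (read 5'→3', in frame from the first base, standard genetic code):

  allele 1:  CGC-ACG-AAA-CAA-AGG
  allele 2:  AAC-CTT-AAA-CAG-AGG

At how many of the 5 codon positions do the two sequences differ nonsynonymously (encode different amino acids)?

2

Codon 1: CGC Arg / AAC Asn — nonsynonymous.
Codon 2: ACG Thr / CTT Leu — nonsynonymous.
Codon 3: AAA Lys / AAA Lys — identical.
Codon 4: CAA Gln / CAG Gln — synonymous.
Codon 5: AGG Arg / AGG Arg — identical.
Nonsynonymous differences: 2.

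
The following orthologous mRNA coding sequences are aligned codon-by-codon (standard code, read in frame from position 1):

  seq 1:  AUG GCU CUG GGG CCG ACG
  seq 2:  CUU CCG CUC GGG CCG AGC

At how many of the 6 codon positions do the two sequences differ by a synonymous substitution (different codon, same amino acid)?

Codon 1: AUG Met / CUU Leu — nonsynonymous.
Codon 2: GCU Ala / CCG Pro — nonsynonymous.
Codon 3: CUG Leu / CUC Leu — synonymous.
Codon 4: GGG Gly / GGG Gly — identical.
Codon 5: CCG Pro / CCG Pro — identical.
Codon 6: ACG Thr / AGC Ser — nonsynonymous.
Synonymous differences: 1.

1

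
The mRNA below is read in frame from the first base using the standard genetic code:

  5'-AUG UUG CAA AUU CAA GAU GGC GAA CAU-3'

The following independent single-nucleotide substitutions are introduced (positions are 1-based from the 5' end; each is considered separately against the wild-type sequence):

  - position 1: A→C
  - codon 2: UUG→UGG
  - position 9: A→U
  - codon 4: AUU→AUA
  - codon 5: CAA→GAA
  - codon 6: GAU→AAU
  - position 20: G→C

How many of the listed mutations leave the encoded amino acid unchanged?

Codon 1: AUG (Met) → CUG (Leu) — missense.
Codon 2: UUG (Leu) → UGG (Trp) — missense.
Codon 3: CAA (Gln) → CAU (His) — missense.
Codon 4: AUU (Ile) → AUA (Ile) — synonymous.
Codon 5: CAA (Gln) → GAA (Glu) — missense.
Codon 6: GAU (Asp) → AAU (Asn) — missense.
Codon 7: GGC (Gly) → GCC (Ala) — missense.
Synonymous: 1 of 7.

1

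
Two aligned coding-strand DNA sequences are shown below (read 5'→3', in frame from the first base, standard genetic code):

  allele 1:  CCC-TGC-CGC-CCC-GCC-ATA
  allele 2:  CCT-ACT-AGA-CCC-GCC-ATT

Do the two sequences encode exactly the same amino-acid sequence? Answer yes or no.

no

Codon 1: CCC Pro / CCT Pro — synonymous.
Codon 2: TGC Cys / ACT Thr — nonsynonymous.
Codon 3: CGC Arg / AGA Arg — synonymous.
Codon 4: CCC Pro / CCC Pro — identical.
Codon 5: GCC Ala / GCC Ala — identical.
Codon 6: ATA Ile / ATT Ile — synonymous.
Nonsynonymous differences: 1 → different protein.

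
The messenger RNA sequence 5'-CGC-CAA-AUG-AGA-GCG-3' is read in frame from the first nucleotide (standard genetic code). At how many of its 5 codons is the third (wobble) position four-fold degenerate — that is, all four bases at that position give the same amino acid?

2

Codon 1 CGC (Arg): third position 4-fold.
Codon 2 CAA (Gln): third position 2-fold.
Codon 3 AUG (Met): third position 1-fold.
Codon 4 AGA (Arg): third position 2-fold.
Codon 5 GCG (Ala): third position 4-fold.
Four-fold degenerate third positions: 2.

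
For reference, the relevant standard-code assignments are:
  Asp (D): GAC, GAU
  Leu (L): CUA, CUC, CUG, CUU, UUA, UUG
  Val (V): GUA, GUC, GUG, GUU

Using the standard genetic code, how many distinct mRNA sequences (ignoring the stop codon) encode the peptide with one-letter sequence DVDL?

Asp: 2 codons.
Val: 4 codons.
Asp: 2 codons.
Leu: 6 codons.
2 × 4 × 2 × 6 = 96.

96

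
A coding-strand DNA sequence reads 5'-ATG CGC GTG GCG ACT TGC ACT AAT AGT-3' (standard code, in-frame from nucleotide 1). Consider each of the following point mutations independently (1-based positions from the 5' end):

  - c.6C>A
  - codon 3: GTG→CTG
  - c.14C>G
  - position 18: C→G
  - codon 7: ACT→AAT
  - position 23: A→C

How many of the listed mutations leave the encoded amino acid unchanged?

1

Codon 2: CGC (Arg) → CGA (Arg) — synonymous.
Codon 3: GTG (Val) → CTG (Leu) — missense.
Codon 5: ACT (Thr) → AGT (Ser) — missense.
Codon 6: TGC (Cys) → TGG (Trp) — missense.
Codon 7: ACT (Thr) → AAT (Asn) — missense.
Codon 8: AAT (Asn) → ACT (Thr) — missense.
Synonymous: 1 of 6.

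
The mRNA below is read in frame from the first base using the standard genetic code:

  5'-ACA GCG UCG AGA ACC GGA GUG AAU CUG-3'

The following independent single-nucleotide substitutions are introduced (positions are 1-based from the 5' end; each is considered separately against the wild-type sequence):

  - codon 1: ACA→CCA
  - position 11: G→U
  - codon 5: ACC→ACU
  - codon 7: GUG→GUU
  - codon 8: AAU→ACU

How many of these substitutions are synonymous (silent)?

2

Codon 1: ACA (Thr) → CCA (Pro) — missense.
Codon 4: AGA (Arg) → AUA (Ile) — missense.
Codon 5: ACC (Thr) → ACU (Thr) — synonymous.
Codon 7: GUG (Val) → GUU (Val) — synonymous.
Codon 8: AAU (Asn) → ACU (Thr) — missense.
Synonymous: 2 of 5.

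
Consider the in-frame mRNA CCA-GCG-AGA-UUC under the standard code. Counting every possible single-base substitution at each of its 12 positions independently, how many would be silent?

Codon 1 (CCA, Pro): 3 synonymous substitutions.
Codon 2 (GCG, Ala): 3 synonymous substitutions.
Codon 3 (AGA, Arg): 2 synonymous substitutions.
Codon 4 (UUC, Phe): 1 synonymous substitution.
Total: 3 + 3 + 2 + 1 = 9.

9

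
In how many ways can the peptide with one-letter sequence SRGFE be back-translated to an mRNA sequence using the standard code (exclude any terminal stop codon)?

576

Ser: 6 codons.
Arg: 6 codons.
Gly: 4 codons.
Phe: 2 codons.
Glu: 2 codons.
6 × 6 × 4 × 2 × 2 = 576.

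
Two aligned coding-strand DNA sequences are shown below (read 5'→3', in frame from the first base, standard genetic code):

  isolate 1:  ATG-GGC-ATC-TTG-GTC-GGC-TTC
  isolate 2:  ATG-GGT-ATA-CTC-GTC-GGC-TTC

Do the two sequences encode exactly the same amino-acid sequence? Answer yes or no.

yes

Codon 1: ATG Met / ATG Met — identical.
Codon 2: GGC Gly / GGT Gly — synonymous.
Codon 3: ATC Ile / ATA Ile — synonymous.
Codon 4: TTG Leu / CTC Leu — synonymous.
Codon 5: GTC Val / GTC Val — identical.
Codon 6: GGC Gly / GGC Gly — identical.
Codon 7: TTC Phe / TTC Phe — identical.
Nonsynonymous differences: 0 → same protein.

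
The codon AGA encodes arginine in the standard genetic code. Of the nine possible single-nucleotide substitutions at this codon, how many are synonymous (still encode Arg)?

Position 1: CGA → 1 synonymous.
Position 2: none → 0 synonymous.
Position 3: AGG → 1 synonymous.
Total: 1 + 0 + 1 = 2.

2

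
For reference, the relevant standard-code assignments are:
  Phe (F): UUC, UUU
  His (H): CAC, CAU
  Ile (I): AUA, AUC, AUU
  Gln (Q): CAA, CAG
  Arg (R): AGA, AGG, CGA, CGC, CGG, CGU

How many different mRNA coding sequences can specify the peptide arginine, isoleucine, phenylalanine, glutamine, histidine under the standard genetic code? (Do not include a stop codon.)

Arg: 6 codons.
Ile: 3 codons.
Phe: 2 codons.
Gln: 2 codons.
His: 2 codons.
6 × 3 × 2 × 2 × 2 = 144.

144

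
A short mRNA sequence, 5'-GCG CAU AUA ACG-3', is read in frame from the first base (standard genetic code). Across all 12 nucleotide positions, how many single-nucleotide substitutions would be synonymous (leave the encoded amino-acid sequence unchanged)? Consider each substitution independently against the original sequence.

9

Codon 1 (GCG, Ala): 3 synonymous substitutions.
Codon 2 (CAU, His): 1 synonymous substitution.
Codon 3 (AUA, Ile): 2 synonymous substitutions.
Codon 4 (ACG, Thr): 3 synonymous substitutions.
Total: 3 + 1 + 2 + 3 = 9.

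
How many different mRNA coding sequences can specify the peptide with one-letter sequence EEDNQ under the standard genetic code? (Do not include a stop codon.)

Glu: 2 codons.
Glu: 2 codons.
Asp: 2 codons.
Asn: 2 codons.
Gln: 2 codons.
2 × 2 × 2 × 2 × 2 = 32.

32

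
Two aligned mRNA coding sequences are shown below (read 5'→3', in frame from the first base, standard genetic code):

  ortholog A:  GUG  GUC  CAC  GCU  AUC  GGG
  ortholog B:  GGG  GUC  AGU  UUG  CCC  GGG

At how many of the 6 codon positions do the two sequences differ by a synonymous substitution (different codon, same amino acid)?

0

Codon 1: GUG Val / GGG Gly — nonsynonymous.
Codon 2: GUC Val / GUC Val — identical.
Codon 3: CAC His / AGU Ser — nonsynonymous.
Codon 4: GCU Ala / UUG Leu — nonsynonymous.
Codon 5: AUC Ile / CCC Pro — nonsynonymous.
Codon 6: GGG Gly / GGG Gly — identical.
Synonymous differences: 0.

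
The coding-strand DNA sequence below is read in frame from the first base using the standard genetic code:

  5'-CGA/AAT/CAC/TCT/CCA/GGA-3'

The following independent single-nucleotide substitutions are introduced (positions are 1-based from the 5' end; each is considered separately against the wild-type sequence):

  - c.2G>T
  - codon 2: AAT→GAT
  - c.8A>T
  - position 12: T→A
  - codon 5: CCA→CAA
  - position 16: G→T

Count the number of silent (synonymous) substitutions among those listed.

Codon 1: CGA (Arg) → CTA (Leu) — missense.
Codon 2: AAT (Asn) → GAT (Asp) — missense.
Codon 3: CAC (His) → CTC (Leu) — missense.
Codon 4: TCT (Ser) → TCA (Ser) — synonymous.
Codon 5: CCA (Pro) → CAA (Gln) — missense.
Codon 6: GGA (Gly) → TGA (Stop) — nonsense.
Synonymous: 1 of 6.

1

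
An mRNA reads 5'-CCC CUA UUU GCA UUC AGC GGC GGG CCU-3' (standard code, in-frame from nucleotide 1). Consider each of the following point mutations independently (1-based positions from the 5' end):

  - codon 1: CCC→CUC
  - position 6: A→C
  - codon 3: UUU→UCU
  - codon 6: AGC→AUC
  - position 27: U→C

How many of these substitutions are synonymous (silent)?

2

Codon 1: CCC (Pro) → CUC (Leu) — missense.
Codon 2: CUA (Leu) → CUC (Leu) — synonymous.
Codon 3: UUU (Phe) → UCU (Ser) — missense.
Codon 6: AGC (Ser) → AUC (Ile) — missense.
Codon 9: CCU (Pro) → CCC (Pro) — synonymous.
Synonymous: 2 of 5.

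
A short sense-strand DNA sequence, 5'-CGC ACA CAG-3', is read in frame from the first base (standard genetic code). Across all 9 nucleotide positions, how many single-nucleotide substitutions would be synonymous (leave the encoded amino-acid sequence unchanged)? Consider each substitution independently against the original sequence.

Codon 1 (CGC, Arg): 3 synonymous substitutions.
Codon 2 (ACA, Thr): 3 synonymous substitutions.
Codon 3 (CAG, Gln): 1 synonymous substitution.
Total: 3 + 3 + 1 = 7.

7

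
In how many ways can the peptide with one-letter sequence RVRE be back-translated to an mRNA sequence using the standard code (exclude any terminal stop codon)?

288

Arg: 6 codons.
Val: 4 codons.
Arg: 6 codons.
Glu: 2 codons.
6 × 4 × 6 × 2 = 288.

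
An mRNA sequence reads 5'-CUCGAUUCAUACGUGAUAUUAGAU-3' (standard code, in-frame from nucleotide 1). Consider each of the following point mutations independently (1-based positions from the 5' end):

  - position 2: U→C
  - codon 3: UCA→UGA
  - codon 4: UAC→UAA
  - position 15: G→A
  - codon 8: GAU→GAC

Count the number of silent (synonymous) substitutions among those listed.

Codon 1: CUC (Leu) → CCC (Pro) — missense.
Codon 3: UCA (Ser) → UGA (Stop) — nonsense.
Codon 4: UAC (Tyr) → UAA (Stop) — nonsense.
Codon 5: GUG (Val) → GUA (Val) — synonymous.
Codon 8: GAU (Asp) → GAC (Asp) — synonymous.
Synonymous: 2 of 5.

2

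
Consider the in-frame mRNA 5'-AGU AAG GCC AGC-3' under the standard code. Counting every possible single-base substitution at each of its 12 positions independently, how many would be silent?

Codon 1 (AGU, Ser): 1 synonymous substitution.
Codon 2 (AAG, Lys): 1 synonymous substitution.
Codon 3 (GCC, Ala): 3 synonymous substitutions.
Codon 4 (AGC, Ser): 1 synonymous substitution.
Total: 1 + 1 + 3 + 1 = 6.

6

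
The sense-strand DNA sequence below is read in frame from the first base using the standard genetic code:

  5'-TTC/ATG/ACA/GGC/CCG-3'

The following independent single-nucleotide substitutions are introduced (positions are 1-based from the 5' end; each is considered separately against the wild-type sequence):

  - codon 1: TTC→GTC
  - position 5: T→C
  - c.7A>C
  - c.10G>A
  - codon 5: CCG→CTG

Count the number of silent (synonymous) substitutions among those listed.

Codon 1: TTC (Phe) → GTC (Val) — missense.
Codon 2: ATG (Met) → ACG (Thr) — missense.
Codon 3: ACA (Thr) → CCA (Pro) — missense.
Codon 4: GGC (Gly) → AGC (Ser) — missense.
Codon 5: CCG (Pro) → CTG (Leu) — missense.
Synonymous: 0 of 5.

0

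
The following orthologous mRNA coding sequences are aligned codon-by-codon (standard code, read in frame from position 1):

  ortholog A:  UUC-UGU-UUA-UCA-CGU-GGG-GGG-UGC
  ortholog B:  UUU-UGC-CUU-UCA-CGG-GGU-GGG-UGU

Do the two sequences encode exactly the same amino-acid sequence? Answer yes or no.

yes

Codon 1: UUC Phe / UUU Phe — synonymous.
Codon 2: UGU Cys / UGC Cys — synonymous.
Codon 3: UUA Leu / CUU Leu — synonymous.
Codon 4: UCA Ser / UCA Ser — identical.
Codon 5: CGU Arg / CGG Arg — synonymous.
Codon 6: GGG Gly / GGU Gly — synonymous.
Codon 7: GGG Gly / GGG Gly — identical.
Codon 8: UGC Cys / UGU Cys — synonymous.
Nonsynonymous differences: 0 → same protein.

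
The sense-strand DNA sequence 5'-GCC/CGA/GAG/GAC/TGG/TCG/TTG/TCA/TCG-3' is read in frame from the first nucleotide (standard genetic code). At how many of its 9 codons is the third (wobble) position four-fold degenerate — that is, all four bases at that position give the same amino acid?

5

Codon 1 GCC (Ala): third position 4-fold.
Codon 2 CGA (Arg): third position 4-fold.
Codon 3 GAG (Glu): third position 2-fold.
Codon 4 GAC (Asp): third position 2-fold.
Codon 5 TGG (Trp): third position 1-fold.
Codon 6 TCG (Ser): third position 4-fold.
Codon 7 TTG (Leu): third position 2-fold.
Codon 8 TCA (Ser): third position 4-fold.
Codon 9 TCG (Ser): third position 4-fold.
Four-fold degenerate third positions: 5.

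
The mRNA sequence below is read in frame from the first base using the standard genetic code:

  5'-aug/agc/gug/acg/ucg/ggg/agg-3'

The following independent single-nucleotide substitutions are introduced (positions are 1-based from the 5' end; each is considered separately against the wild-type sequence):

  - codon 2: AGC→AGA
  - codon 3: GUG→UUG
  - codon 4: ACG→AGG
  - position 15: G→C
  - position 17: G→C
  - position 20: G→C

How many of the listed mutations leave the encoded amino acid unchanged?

Codon 2: AGC (Ser) → AGA (Arg) — missense.
Codon 3: GUG (Val) → UUG (Leu) — missense.
Codon 4: ACG (Thr) → AGG (Arg) — missense.
Codon 5: UCG (Ser) → UCC (Ser) — synonymous.
Codon 6: GGG (Gly) → GCG (Ala) — missense.
Codon 7: AGG (Arg) → ACG (Thr) — missense.
Synonymous: 1 of 6.

1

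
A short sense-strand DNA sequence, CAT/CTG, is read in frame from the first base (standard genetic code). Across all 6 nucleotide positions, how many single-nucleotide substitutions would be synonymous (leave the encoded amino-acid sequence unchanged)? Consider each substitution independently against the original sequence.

Codon 1 (CAT, His): 1 synonymous substitution.
Codon 2 (CTG, Leu): 4 synonymous substitutions.
Total: 1 + 4 = 5.

5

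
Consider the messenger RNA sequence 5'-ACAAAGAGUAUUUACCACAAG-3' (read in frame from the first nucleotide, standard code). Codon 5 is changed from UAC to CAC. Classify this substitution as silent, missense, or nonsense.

missense

Position 13 falls in codon 5: UAC → Tyr.
After the substitution the codon is CAC → His.
Tyr ≠ His, so this is a missense mutation.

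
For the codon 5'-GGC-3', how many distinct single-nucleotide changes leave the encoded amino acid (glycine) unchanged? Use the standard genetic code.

3

Position 1: none → 0 synonymous.
Position 2: none → 0 synonymous.
Position 3: GGU, GGA, GGG → 3 synonymous.
Total: 0 + 0 + 3 = 3.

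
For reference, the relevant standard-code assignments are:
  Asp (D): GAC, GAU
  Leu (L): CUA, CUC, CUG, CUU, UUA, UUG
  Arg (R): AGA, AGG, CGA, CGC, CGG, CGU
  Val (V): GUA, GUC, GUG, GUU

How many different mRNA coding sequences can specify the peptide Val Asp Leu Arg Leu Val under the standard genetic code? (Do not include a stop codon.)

Val: 4 codons.
Asp: 2 codons.
Leu: 6 codons.
Arg: 6 codons.
Leu: 6 codons.
Val: 4 codons.
4 × 2 × 6 × 6 × 6 × 4 = 6912.

6912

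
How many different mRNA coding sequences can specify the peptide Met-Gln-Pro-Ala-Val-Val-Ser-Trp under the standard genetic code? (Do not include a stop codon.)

3072

Met: 1 codon.
Gln: 2 codons.
Pro: 4 codons.
Ala: 4 codons.
Val: 4 codons.
Val: 4 codons.
Ser: 6 codons.
Trp: 1 codon.
1 × 2 × 4 × 4 × 4 × 4 × 6 × 1 = 3072.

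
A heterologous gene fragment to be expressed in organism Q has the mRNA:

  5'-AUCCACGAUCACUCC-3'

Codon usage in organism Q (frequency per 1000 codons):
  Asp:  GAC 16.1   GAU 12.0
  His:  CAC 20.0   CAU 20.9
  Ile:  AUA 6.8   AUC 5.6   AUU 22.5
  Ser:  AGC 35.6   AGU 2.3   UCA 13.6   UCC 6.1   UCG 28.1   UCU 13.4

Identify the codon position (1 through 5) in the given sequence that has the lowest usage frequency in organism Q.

Codon 1 AUC (Ile): 5.6 per 1000.
Codon 2 CAC (His): 20.0 per 1000.
Codon 3 GAU (Asp): 12.0 per 1000.
Codon 4 CAC (His): 20.0 per 1000.
Codon 5 UCC (Ser): 6.1 per 1000.
Lowest frequency is 5.6 at codon 1.

1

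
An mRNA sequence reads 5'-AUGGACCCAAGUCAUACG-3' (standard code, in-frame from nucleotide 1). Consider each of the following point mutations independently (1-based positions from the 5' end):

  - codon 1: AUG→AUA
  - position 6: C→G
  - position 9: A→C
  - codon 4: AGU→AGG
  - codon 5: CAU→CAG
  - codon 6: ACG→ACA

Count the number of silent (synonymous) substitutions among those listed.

2

Codon 1: AUG (Met) → AUA (Ile) — missense.
Codon 2: GAC (Asp) → GAG (Glu) — missense.
Codon 3: CCA (Pro) → CCC (Pro) — synonymous.
Codon 4: AGU (Ser) → AGG (Arg) — missense.
Codon 5: CAU (His) → CAG (Gln) — missense.
Codon 6: ACG (Thr) → ACA (Thr) — synonymous.
Synonymous: 2 of 6.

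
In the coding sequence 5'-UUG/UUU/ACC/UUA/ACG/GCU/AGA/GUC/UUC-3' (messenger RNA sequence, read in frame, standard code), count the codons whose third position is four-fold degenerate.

4

Codon 1 UUG (Leu): third position 2-fold.
Codon 2 UUU (Phe): third position 2-fold.
Codon 3 ACC (Thr): third position 4-fold.
Codon 4 UUA (Leu): third position 2-fold.
Codon 5 ACG (Thr): third position 4-fold.
Codon 6 GCU (Ala): third position 4-fold.
Codon 7 AGA (Arg): third position 2-fold.
Codon 8 GUC (Val): third position 4-fold.
Codon 9 UUC (Phe): third position 2-fold.
Four-fold degenerate third positions: 4.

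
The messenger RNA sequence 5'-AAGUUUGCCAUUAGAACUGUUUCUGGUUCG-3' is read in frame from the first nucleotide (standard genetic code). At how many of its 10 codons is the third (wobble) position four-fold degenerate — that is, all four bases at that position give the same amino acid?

6

Codon 1 AAG (Lys): third position 2-fold.
Codon 2 UUU (Phe): third position 2-fold.
Codon 3 GCC (Ala): third position 4-fold.
Codon 4 AUU (Ile): third position 3-fold.
Codon 5 AGA (Arg): third position 2-fold.
Codon 6 ACU (Thr): third position 4-fold.
Codon 7 GUU (Val): third position 4-fold.
Codon 8 UCU (Ser): third position 4-fold.
Codon 9 GGU (Gly): third position 4-fold.
Codon 10 UCG (Ser): third position 4-fold.
Four-fold degenerate third positions: 6.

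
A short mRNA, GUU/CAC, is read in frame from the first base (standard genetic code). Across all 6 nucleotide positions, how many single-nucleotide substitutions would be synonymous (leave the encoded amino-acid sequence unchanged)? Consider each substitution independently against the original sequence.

4

Codon 1 (GUU, Val): 3 synonymous substitutions.
Codon 2 (CAC, His): 1 synonymous substitution.
Total: 3 + 1 = 4.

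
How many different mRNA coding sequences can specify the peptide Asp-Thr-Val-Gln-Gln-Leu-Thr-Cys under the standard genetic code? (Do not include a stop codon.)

6144

Asp: 2 codons.
Thr: 4 codons.
Val: 4 codons.
Gln: 2 codons.
Gln: 2 codons.
Leu: 6 codons.
Thr: 4 codons.
Cys: 2 codons.
2 × 4 × 4 × 2 × 2 × 6 × 4 × 2 = 6144.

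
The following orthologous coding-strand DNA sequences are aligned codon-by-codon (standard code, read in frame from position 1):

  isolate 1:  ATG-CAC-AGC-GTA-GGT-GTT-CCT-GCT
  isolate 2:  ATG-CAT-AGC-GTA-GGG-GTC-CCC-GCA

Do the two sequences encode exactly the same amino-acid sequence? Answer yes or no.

yes

Codon 1: ATG Met / ATG Met — identical.
Codon 2: CAC His / CAT His — synonymous.
Codon 3: AGC Ser / AGC Ser — identical.
Codon 4: GTA Val / GTA Val — identical.
Codon 5: GGT Gly / GGG Gly — synonymous.
Codon 6: GTT Val / GTC Val — synonymous.
Codon 7: CCT Pro / CCC Pro — synonymous.
Codon 8: GCT Ala / GCA Ala — synonymous.
Nonsynonymous differences: 0 → same protein.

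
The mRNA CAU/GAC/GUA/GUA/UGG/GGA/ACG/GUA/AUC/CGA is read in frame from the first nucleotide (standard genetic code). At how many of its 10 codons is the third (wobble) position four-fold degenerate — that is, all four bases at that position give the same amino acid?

6

Codon 1 CAU (His): third position 2-fold.
Codon 2 GAC (Asp): third position 2-fold.
Codon 3 GUA (Val): third position 4-fold.
Codon 4 GUA (Val): third position 4-fold.
Codon 5 UGG (Trp): third position 1-fold.
Codon 6 GGA (Gly): third position 4-fold.
Codon 7 ACG (Thr): third position 4-fold.
Codon 8 GUA (Val): third position 4-fold.
Codon 9 AUC (Ile): third position 3-fold.
Codon 10 CGA (Arg): third position 4-fold.
Four-fold degenerate third positions: 6.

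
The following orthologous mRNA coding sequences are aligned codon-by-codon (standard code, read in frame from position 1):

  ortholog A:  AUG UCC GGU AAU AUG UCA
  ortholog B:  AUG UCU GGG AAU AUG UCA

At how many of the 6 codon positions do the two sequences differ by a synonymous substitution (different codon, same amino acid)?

2

Codon 1: AUG Met / AUG Met — identical.
Codon 2: UCC Ser / UCU Ser — synonymous.
Codon 3: GGU Gly / GGG Gly — synonymous.
Codon 4: AAU Asn / AAU Asn — identical.
Codon 5: AUG Met / AUG Met — identical.
Codon 6: UCA Ser / UCA Ser — identical.
Synonymous differences: 2.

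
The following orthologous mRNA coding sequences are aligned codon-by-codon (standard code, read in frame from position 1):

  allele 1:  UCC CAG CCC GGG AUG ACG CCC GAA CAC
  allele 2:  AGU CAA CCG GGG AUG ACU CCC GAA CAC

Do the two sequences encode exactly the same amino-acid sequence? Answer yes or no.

Codon 1: UCC Ser / AGU Ser — synonymous.
Codon 2: CAG Gln / CAA Gln — synonymous.
Codon 3: CCC Pro / CCG Pro — synonymous.
Codon 4: GGG Gly / GGG Gly — identical.
Codon 5: AUG Met / AUG Met — identical.
Codon 6: ACG Thr / ACU Thr — synonymous.
Codon 7: CCC Pro / CCC Pro — identical.
Codon 8: GAA Glu / GAA Glu — identical.
Codon 9: CAC His / CAC His — identical.
Nonsynonymous differences: 0 → same protein.

yes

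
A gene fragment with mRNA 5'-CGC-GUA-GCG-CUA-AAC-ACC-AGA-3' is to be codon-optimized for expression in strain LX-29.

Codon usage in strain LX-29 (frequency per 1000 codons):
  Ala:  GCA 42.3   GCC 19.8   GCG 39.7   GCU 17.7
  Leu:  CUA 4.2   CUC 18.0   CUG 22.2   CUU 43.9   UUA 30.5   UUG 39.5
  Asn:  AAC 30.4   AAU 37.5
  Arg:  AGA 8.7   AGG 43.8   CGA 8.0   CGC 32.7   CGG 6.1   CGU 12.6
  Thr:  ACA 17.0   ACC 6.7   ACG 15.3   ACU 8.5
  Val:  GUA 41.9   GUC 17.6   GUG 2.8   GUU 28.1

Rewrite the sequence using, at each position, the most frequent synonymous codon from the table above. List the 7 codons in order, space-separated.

AGG GUA GCA CUU AAU ACA AGG

Codon 1 (Arg): best is AGG at 43.8.
Codon 2 (Val): best is GUA at 41.9.
Codon 3 (Ala): best is GCA at 42.3.
Codon 4 (Leu): best is CUU at 43.9.
Codon 5 (Asn): best is AAU at 37.5.
Codon 6 (Thr): best is ACA at 17.0.
Codon 7 (Arg): best is AGG at 43.8.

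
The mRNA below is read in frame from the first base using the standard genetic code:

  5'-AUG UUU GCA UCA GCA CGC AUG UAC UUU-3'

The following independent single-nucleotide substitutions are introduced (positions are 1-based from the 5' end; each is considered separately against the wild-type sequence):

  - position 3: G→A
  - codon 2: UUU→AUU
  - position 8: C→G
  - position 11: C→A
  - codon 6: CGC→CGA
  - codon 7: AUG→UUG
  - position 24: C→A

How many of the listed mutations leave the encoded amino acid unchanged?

Codon 1: AUG (Met) → AUA (Ile) — missense.
Codon 2: UUU (Phe) → AUU (Ile) — missense.
Codon 3: GCA (Ala) → GGA (Gly) — missense.
Codon 4: UCA (Ser) → UAA (Stop) — nonsense.
Codon 6: CGC (Arg) → CGA (Arg) — synonymous.
Codon 7: AUG (Met) → UUG (Leu) — missense.
Codon 8: UAC (Tyr) → UAA (Stop) — nonsense.
Synonymous: 1 of 7.

1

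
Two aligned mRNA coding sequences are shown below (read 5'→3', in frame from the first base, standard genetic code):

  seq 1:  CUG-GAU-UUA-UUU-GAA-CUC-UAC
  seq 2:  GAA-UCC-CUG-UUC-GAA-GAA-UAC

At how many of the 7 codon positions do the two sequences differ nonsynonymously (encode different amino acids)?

3

Codon 1: CUG Leu / GAA Glu — nonsynonymous.
Codon 2: GAU Asp / UCC Ser — nonsynonymous.
Codon 3: UUA Leu / CUG Leu — synonymous.
Codon 4: UUU Phe / UUC Phe — synonymous.
Codon 5: GAA Glu / GAA Glu — identical.
Codon 6: CUC Leu / GAA Glu — nonsynonymous.
Codon 7: UAC Tyr / UAC Tyr — identical.
Nonsynonymous differences: 3.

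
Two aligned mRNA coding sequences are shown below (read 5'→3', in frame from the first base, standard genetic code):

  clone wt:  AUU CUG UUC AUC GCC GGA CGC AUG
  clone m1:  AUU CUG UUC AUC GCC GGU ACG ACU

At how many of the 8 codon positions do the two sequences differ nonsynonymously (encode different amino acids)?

2

Codon 1: AUU Ile / AUU Ile — identical.
Codon 2: CUG Leu / CUG Leu — identical.
Codon 3: UUC Phe / UUC Phe — identical.
Codon 4: AUC Ile / AUC Ile — identical.
Codon 5: GCC Ala / GCC Ala — identical.
Codon 6: GGA Gly / GGU Gly — synonymous.
Codon 7: CGC Arg / ACG Thr — nonsynonymous.
Codon 8: AUG Met / ACU Thr — nonsynonymous.
Nonsynonymous differences: 2.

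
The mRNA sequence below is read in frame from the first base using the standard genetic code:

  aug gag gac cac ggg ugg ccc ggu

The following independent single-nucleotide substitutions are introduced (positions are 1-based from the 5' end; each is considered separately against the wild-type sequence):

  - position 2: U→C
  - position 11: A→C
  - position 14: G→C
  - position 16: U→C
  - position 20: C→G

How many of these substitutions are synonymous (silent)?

Codon 1: AUG (Met) → ACG (Thr) — missense.
Codon 4: CAC (His) → CCC (Pro) — missense.
Codon 5: GGG (Gly) → GCG (Ala) — missense.
Codon 6: UGG (Trp) → CGG (Arg) — missense.
Codon 7: CCC (Pro) → CGC (Arg) — missense.
Synonymous: 0 of 5.

0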